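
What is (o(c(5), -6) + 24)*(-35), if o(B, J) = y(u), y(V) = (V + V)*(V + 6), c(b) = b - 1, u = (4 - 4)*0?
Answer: -840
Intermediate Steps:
u = 0 (u = 0*0 = 0)
c(b) = -1 + b
y(V) = 2*V*(6 + V) (y(V) = (2*V)*(6 + V) = 2*V*(6 + V))
o(B, J) = 0 (o(B, J) = 2*0*(6 + 0) = 2*0*6 = 0)
(o(c(5), -6) + 24)*(-35) = (0 + 24)*(-35) = 24*(-35) = -840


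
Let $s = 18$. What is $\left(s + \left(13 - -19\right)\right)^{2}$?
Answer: $2500$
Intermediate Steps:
$\left(s + \left(13 - -19\right)\right)^{2} = \left(18 + \left(13 - -19\right)\right)^{2} = \left(18 + \left(13 + 19\right)\right)^{2} = \left(18 + 32\right)^{2} = 50^{2} = 2500$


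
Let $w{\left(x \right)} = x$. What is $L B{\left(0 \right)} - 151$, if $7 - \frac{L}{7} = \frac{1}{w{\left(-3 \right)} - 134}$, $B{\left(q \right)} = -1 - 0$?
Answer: $- \frac{27407}{137} \approx -200.05$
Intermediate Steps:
$B{\left(q \right)} = -1$ ($B{\left(q \right)} = -1 + 0 = -1$)
$L = \frac{6720}{137}$ ($L = 49 - \frac{7}{-3 - 134} = 49 - \frac{7}{-137} = 49 - - \frac{7}{137} = 49 + \frac{7}{137} = \frac{6720}{137} \approx 49.051$)
$L B{\left(0 \right)} - 151 = \frac{6720}{137} \left(-1\right) - 151 = - \frac{6720}{137} - 151 = - \frac{27407}{137}$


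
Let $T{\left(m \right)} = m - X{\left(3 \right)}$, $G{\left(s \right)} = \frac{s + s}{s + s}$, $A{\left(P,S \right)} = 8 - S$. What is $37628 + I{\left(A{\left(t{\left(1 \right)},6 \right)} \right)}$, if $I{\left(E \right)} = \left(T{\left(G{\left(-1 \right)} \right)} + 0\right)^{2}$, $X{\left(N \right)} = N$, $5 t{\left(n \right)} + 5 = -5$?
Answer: $37632$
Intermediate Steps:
$t{\left(n \right)} = -2$ ($t{\left(n \right)} = -1 + \frac{1}{5} \left(-5\right) = -1 - 1 = -2$)
$G{\left(s \right)} = 1$ ($G{\left(s \right)} = \frac{2 s}{2 s} = 2 s \frac{1}{2 s} = 1$)
$T{\left(m \right)} = -3 + m$ ($T{\left(m \right)} = m - 3 = -3 + m$)
$I{\left(E \right)} = 4$ ($I{\left(E \right)} = \left(\left(-3 + 1\right) + 0\right)^{2} = \left(-2 + 0\right)^{2} = \left(-2\right)^{2} = 4$)
$37628 + I{\left(A{\left(t{\left(1 \right)},6 \right)} \right)} = 37628 + 4 = 37632$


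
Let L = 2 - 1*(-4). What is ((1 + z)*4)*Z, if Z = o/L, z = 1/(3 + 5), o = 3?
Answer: 9/4 ≈ 2.2500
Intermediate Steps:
L = 6 (L = 2 + 4 = 6)
z = ⅛ (z = 1/8 = ⅛ ≈ 0.12500)
Z = ½ (Z = 3/6 = 3*(⅙) = ½ ≈ 0.50000)
((1 + z)*4)*Z = ((1 + ⅛)*4)*(½) = ((9/8)*4)*(½) = (9/2)*(½) = 9/4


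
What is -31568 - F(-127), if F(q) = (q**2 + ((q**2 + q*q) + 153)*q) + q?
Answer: 4068627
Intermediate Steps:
F(q) = q + q**2 + q*(153 + 2*q**2) (F(q) = (q**2 + ((q**2 + q**2) + 153)*q) + q = (q**2 + (2*q**2 + 153)*q) + q = (q**2 + (153 + 2*q**2)*q) + q = (q**2 + q*(153 + 2*q**2)) + q = q + q**2 + q*(153 + 2*q**2))
-31568 - F(-127) = -31568 - (-127)*(154 - 127 + 2*(-127)**2) = -31568 - (-127)*(154 - 127 + 2*16129) = -31568 - (-127)*(154 - 127 + 32258) = -31568 - (-127)*32285 = -31568 - 1*(-4100195) = -31568 + 4100195 = 4068627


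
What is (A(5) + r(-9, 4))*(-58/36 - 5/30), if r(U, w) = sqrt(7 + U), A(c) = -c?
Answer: 80/9 - 16*I*sqrt(2)/9 ≈ 8.8889 - 2.5142*I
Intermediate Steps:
(A(5) + r(-9, 4))*(-58/36 - 5/30) = (-1*5 + sqrt(7 - 9))*(-58/36 - 5/30) = (-5 + sqrt(-2))*(-58*1/36 - 5*1/30) = (-5 + I*sqrt(2))*(-29/18 - 1/6) = (-5 + I*sqrt(2))*(-16/9) = 80/9 - 16*I*sqrt(2)/9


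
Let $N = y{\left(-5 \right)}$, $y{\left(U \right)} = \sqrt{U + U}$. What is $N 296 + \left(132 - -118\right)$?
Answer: $250 + 296 i \sqrt{10} \approx 250.0 + 936.03 i$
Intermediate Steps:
$y{\left(U \right)} = \sqrt{2} \sqrt{U}$ ($y{\left(U \right)} = \sqrt{2 U} = \sqrt{2} \sqrt{U}$)
$N = i \sqrt{10}$ ($N = \sqrt{2} \sqrt{-5} = \sqrt{2} i \sqrt{5} = i \sqrt{10} \approx 3.1623 i$)
$N 296 + \left(132 - -118\right) = i \sqrt{10} \cdot 296 + \left(132 - -118\right) = 296 i \sqrt{10} + \left(132 + 118\right) = 296 i \sqrt{10} + 250 = 250 + 296 i \sqrt{10}$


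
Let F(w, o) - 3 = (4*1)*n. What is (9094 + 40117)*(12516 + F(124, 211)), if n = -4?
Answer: 615285133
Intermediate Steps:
F(w, o) = -13 (F(w, o) = 3 + (4*1)*(-4) = 3 + 4*(-4) = 3 - 16 = -13)
(9094 + 40117)*(12516 + F(124, 211)) = (9094 + 40117)*(12516 - 13) = 49211*12503 = 615285133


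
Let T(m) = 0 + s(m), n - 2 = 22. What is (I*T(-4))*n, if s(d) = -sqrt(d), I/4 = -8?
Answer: 1536*I ≈ 1536.0*I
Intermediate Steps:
I = -32 (I = 4*(-8) = -32)
n = 24 (n = 2 + 22 = 24)
T(m) = -sqrt(m) (T(m) = 0 - sqrt(m) = -sqrt(m))
(I*T(-4))*n = -(-32)*sqrt(-4)*24 = -(-32)*2*I*24 = -(-64)*I*24 = (64*I)*24 = 1536*I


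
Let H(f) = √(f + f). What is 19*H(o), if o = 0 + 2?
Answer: 38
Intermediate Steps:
o = 2
H(f) = √2*√f (H(f) = √(2*f) = √2*√f)
19*H(o) = 19*(√2*√2) = 19*2 = 38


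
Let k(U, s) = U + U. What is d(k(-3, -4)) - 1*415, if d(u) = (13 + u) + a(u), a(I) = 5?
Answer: -403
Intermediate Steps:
k(U, s) = 2*U
d(u) = 18 + u (d(u) = (13 + u) + 5 = 18 + u)
d(k(-3, -4)) - 1*415 = (18 + 2*(-3)) - 1*415 = (18 - 6) - 415 = 12 - 415 = -403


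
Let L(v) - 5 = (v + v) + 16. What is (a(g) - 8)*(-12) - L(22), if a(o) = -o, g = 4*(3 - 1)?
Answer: 127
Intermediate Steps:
g = 8 (g = 4*2 = 8)
L(v) = 21 + 2*v (L(v) = 5 + ((v + v) + 16) = 5 + (2*v + 16) = 5 + (16 + 2*v) = 21 + 2*v)
(a(g) - 8)*(-12) - L(22) = (-1*8 - 8)*(-12) - (21 + 2*22) = (-8 - 8)*(-12) - (21 + 44) = -16*(-12) - 1*65 = 192 - 65 = 127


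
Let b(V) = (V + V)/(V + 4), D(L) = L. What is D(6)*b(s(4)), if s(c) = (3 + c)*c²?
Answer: 336/29 ≈ 11.586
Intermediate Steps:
s(c) = c²*(3 + c)
b(V) = 2*V/(4 + V) (b(V) = (2*V)/(4 + V) = 2*V/(4 + V))
D(6)*b(s(4)) = 6*(2*(4²*(3 + 4))/(4 + 4²*(3 + 4))) = 6*(2*(16*7)/(4 + 16*7)) = 6*(2*112/(4 + 112)) = 6*(2*112/116) = 6*(2*112*(1/116)) = 6*(56/29) = 336/29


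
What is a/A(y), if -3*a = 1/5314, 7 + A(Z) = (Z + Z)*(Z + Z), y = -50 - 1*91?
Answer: -1/1267660014 ≈ -7.8886e-10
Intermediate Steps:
y = -141 (y = -50 - 91 = -141)
A(Z) = -7 + 4*Z² (A(Z) = -7 + (Z + Z)*(Z + Z) = -7 + (2*Z)*(2*Z) = -7 + 4*Z²)
a = -1/15942 (a = -⅓/5314 = -⅓*1/5314 = -1/15942 ≈ -6.2727e-5)
a/A(y) = -1/(15942*(-7 + 4*(-141)²)) = -1/(15942*(-7 + 4*19881)) = -1/(15942*(-7 + 79524)) = -1/15942/79517 = -1/15942*1/79517 = -1/1267660014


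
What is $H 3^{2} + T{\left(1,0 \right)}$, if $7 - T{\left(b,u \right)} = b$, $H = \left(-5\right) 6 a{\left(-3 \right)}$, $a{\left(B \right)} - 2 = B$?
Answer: $276$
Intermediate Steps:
$a{\left(B \right)} = 2 + B$
$H = 30$ ($H = \left(-5\right) 6 \left(2 - 3\right) = \left(-30\right) \left(-1\right) = 30$)
$T{\left(b,u \right)} = 7 - b$
$H 3^{2} + T{\left(1,0 \right)} = 30 \cdot 3^{2} + \left(7 - 1\right) = 30 \cdot 9 + \left(7 - 1\right) = 270 + 6 = 276$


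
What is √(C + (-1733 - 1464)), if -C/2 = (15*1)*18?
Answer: I*√3737 ≈ 61.131*I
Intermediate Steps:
C = -540 (C = -2*15*1*18 = -30*18 = -2*270 = -540)
√(C + (-1733 - 1464)) = √(-540 + (-1733 - 1464)) = √(-540 - 3197) = √(-3737) = I*√3737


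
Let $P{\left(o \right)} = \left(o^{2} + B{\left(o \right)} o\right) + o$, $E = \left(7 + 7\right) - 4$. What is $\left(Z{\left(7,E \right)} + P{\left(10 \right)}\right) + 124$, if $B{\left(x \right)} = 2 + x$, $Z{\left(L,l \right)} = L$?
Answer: $361$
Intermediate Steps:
$E = 10$ ($E = 14 - 4 = 10$)
$P{\left(o \right)} = o + o^{2} + o \left(2 + o\right)$ ($P{\left(o \right)} = \left(o^{2} + \left(2 + o\right) o\right) + o = \left(o^{2} + o \left(2 + o\right)\right) + o = o + o^{2} + o \left(2 + o\right)$)
$\left(Z{\left(7,E \right)} + P{\left(10 \right)}\right) + 124 = \left(7 + 10 \left(3 + 2 \cdot 10\right)\right) + 124 = \left(7 + 10 \left(3 + 20\right)\right) + 124 = \left(7 + 10 \cdot 23\right) + 124 = \left(7 + 230\right) + 124 = 237 + 124 = 361$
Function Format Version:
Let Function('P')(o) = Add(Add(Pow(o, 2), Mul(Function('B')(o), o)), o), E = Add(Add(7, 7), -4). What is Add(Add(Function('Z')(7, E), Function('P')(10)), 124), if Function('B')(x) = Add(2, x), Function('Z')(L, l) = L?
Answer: 361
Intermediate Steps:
E = 10 (E = Add(14, -4) = 10)
Function('P')(o) = Add(o, Pow(o, 2), Mul(o, Add(2, o))) (Function('P')(o) = Add(Add(Pow(o, 2), Mul(Add(2, o), o)), o) = Add(Add(Pow(o, 2), Mul(o, Add(2, o))), o) = Add(o, Pow(o, 2), Mul(o, Add(2, o))))
Add(Add(Function('Z')(7, E), Function('P')(10)), 124) = Add(Add(7, Mul(10, Add(3, Mul(2, 10)))), 124) = Add(Add(7, Mul(10, Add(3, 20))), 124) = Add(Add(7, Mul(10, 23)), 124) = Add(Add(7, 230), 124) = Add(237, 124) = 361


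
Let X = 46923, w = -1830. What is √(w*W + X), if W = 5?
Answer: 3*√4197 ≈ 194.35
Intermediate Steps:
√(w*W + X) = √(-1830*5 + 46923) = √(-9150 + 46923) = √37773 = 3*√4197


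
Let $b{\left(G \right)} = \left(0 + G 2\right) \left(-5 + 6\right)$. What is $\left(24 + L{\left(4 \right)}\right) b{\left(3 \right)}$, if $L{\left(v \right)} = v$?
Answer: $168$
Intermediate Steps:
$b{\left(G \right)} = 2 G$ ($b{\left(G \right)} = \left(0 + 2 G\right) 1 = 2 G 1 = 2 G$)
$\left(24 + L{\left(4 \right)}\right) b{\left(3 \right)} = \left(24 + 4\right) 2 \cdot 3 = 28 \cdot 6 = 168$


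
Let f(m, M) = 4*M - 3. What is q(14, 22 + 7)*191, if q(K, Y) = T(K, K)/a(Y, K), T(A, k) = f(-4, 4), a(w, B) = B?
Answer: 2483/14 ≈ 177.36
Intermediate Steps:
f(m, M) = -3 + 4*M
T(A, k) = 13 (T(A, k) = -3 + 4*4 = -3 + 16 = 13)
q(K, Y) = 13/K
q(14, 22 + 7)*191 = (13/14)*191 = 2483/14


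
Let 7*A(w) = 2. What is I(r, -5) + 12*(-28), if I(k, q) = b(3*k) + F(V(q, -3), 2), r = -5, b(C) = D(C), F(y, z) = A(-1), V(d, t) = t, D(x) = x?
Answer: -2455/7 ≈ -350.71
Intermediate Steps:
A(w) = 2/7 (A(w) = (⅐)*2 = 2/7)
F(y, z) = 2/7
b(C) = C
I(k, q) = 2/7 + 3*k (I(k, q) = 3*k + 2/7 = 2/7 + 3*k)
I(r, -5) + 12*(-28) = (2/7 + 3*(-5)) + 12*(-28) = (2/7 - 15) - 336 = -103/7 - 336 = -2455/7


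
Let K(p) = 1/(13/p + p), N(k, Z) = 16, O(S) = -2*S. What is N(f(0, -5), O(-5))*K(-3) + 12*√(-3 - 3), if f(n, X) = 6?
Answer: -24/11 + 12*I*√6 ≈ -2.1818 + 29.394*I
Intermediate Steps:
K(p) = 1/(p + 13/p)
N(f(0, -5), O(-5))*K(-3) + 12*√(-3 - 3) = 16*(-3/(13 + (-3)²)) + 12*√(-3 - 3) = 16*(-3/(13 + 9)) + 12*√(-6) = 16*(-3/22) + 12*(I*√6) = 16*(-3*1/22) + 12*I*√6 = 16*(-3/22) + 12*I*√6 = -24/11 + 12*I*√6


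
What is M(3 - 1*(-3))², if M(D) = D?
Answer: 36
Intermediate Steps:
M(3 - 1*(-3))² = (3 - 1*(-3))² = (3 + 3)² = 6² = 36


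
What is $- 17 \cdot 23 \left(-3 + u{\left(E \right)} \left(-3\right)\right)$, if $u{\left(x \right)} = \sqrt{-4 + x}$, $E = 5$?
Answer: $2346$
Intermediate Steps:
$- 17 \cdot 23 \left(-3 + u{\left(E \right)} \left(-3\right)\right) = - 17 \cdot 23 \left(-3 + \sqrt{-4 + 5} \left(-3\right)\right) = - 391 \left(-3 + \sqrt{1} \left(-3\right)\right) = - 391 \left(-3 + 1 \left(-3\right)\right) = - 391 \left(-3 - 3\right) = - 391 \left(-6\right) = \left(-1\right) \left(-2346\right) = 2346$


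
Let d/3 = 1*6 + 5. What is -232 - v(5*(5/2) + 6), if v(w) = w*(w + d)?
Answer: -4739/4 ≈ -1184.8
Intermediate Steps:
d = 33 (d = 3*(1*6 + 5) = 3*(6 + 5) = 3*11 = 33)
v(w) = w*(33 + w) (v(w) = w*(w + 33) = w*(33 + w))
-232 - v(5*(5/2) + 6) = -232 - (5*(5/2) + 6)*(33 + (5*(5/2) + 6)) = -232 - (25/2 + 6)*(33 + (25/2 + 6)) = -232 - 37*(33 + 37/2)/2 = -232 - 37*103/(2*2) = -232 - 1*3811/4 = -232 - 3811/4 = -4739/4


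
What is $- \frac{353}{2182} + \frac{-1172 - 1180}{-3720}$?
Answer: $\frac{159121}{338210} \approx 0.47048$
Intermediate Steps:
$- \frac{353}{2182} + \frac{-1172 - 1180}{-3720} = \left(-353\right) \frac{1}{2182} + \left(-1172 - 1180\right) \left(- \frac{1}{3720}\right) = - \frac{353}{2182} - - \frac{98}{155} = - \frac{353}{2182} + \frac{98}{155} = \frac{159121}{338210}$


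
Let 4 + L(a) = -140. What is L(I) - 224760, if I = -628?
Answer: -224904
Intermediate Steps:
L(a) = -144 (L(a) = -4 - 140 = -144)
L(I) - 224760 = -144 - 224760 = -224904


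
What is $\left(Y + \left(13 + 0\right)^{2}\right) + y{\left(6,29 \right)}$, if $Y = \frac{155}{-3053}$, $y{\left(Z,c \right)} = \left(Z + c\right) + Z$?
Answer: $\frac{640975}{3053} \approx 209.95$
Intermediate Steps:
$y{\left(Z,c \right)} = c + 2 Z$
$Y = - \frac{155}{3053}$ ($Y = 155 \left(- \frac{1}{3053}\right) = - \frac{155}{3053} \approx -0.05077$)
$\left(Y + \left(13 + 0\right)^{2}\right) + y{\left(6,29 \right)} = \left(- \frac{155}{3053} + \left(13 + 0\right)^{2}\right) + \left(29 + 2 \cdot 6\right) = \left(- \frac{155}{3053} + 13^{2}\right) + \left(29 + 12\right) = \left(- \frac{155}{3053} + 169\right) + 41 = \frac{515802}{3053} + 41 = \frac{640975}{3053}$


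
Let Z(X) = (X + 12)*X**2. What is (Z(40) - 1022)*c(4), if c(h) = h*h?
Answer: 1314848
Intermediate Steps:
Z(X) = X**2*(12 + X) (Z(X) = (12 + X)*X**2 = X**2*(12 + X))
c(h) = h**2
(Z(40) - 1022)*c(4) = (40**2*(12 + 40) - 1022)*4**2 = (1600*52 - 1022)*16 = (83200 - 1022)*16 = 82178*16 = 1314848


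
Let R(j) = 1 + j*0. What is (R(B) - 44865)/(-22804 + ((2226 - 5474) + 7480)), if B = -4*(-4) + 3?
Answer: 11216/4643 ≈ 2.4157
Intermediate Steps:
B = 19 (B = 16 + 3 = 19)
R(j) = 1 (R(j) = 1 + 0 = 1)
(R(B) - 44865)/(-22804 + ((2226 - 5474) + 7480)) = (1 - 44865)/(-22804 + ((2226 - 5474) + 7480)) = -44864/(-22804 + (-3248 + 7480)) = -44864/(-22804 + 4232) = -44864/(-18572) = -44864*(-1/18572) = 11216/4643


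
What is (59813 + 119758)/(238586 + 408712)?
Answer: 59857/215766 ≈ 0.27742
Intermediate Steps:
(59813 + 119758)/(238586 + 408712) = 179571/647298 = 179571*(1/647298) = 59857/215766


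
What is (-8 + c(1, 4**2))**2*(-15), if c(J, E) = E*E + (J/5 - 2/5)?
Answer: -4605363/5 ≈ -9.2107e+5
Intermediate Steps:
c(J, E) = -2/5 + E**2 + J/5 (c(J, E) = E**2 + (J*(1/5) - 2*1/5) = E**2 + (J/5 - 2/5) = E**2 + (-2/5 + J/5) = -2/5 + E**2 + J/5)
(-8 + c(1, 4**2))**2*(-15) = (-8 + (-2/5 + (4**2)**2 + (1/5)*1))**2*(-15) = (-8 + (-2/5 + 16**2 + 1/5))**2*(-15) = (-8 + (-2/5 + 256 + 1/5))**2*(-15) = (-8 + 1279/5)**2*(-15) = (1239/5)**2*(-15) = (1535121/25)*(-15) = -4605363/5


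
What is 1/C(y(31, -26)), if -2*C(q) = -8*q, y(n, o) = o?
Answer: -1/104 ≈ -0.0096154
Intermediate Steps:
C(q) = 4*q (C(q) = -(-4)*q = 4*q)
1/C(y(31, -26)) = 1/(4*(-26)) = 1/(-104) = -1/104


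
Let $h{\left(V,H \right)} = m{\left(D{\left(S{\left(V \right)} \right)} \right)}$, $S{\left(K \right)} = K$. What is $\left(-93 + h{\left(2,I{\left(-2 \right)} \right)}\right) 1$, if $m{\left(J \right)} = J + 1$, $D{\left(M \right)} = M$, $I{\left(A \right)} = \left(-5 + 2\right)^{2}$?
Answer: $-90$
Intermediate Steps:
$I{\left(A \right)} = 9$ ($I{\left(A \right)} = \left(-3\right)^{2} = 9$)
$m{\left(J \right)} = 1 + J$
$h{\left(V,H \right)} = 1 + V$
$\left(-93 + h{\left(2,I{\left(-2 \right)} \right)}\right) 1 = \left(-93 + \left(1 + 2\right)\right) 1 = \left(-93 + 3\right) 1 = \left(-90\right) 1 = -90$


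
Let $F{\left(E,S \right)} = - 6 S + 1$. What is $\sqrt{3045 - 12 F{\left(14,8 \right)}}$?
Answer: $3 \sqrt{401} \approx 60.075$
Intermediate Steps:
$F{\left(E,S \right)} = 1 - 6 S$
$\sqrt{3045 - 12 F{\left(14,8 \right)}} = \sqrt{3045 - 12 \left(1 - 48\right)} = \sqrt{3045 - -564} = \sqrt{3045 + 564} = \sqrt{3609} = 3 \sqrt{401}$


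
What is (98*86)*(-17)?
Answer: -143276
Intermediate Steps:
(98*86)*(-17) = 8428*(-17) = -143276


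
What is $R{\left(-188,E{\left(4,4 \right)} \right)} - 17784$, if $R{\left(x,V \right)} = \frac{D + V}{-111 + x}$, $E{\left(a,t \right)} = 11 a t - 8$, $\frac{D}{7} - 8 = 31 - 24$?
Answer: $- \frac{409053}{23} \approx -17785.0$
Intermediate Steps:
$D = 105$ ($D = 56 + 7 \left(31 - 24\right) = 56 + 7 \cdot 7 = 56 + 49 = 105$)
$E{\left(a,t \right)} = -8 + 11 a t$ ($E{\left(a,t \right)} = 11 a t - 8 = -8 + 11 a t$)
$R{\left(x,V \right)} = \frac{105 + V}{-111 + x}$
$R{\left(-188,E{\left(4,4 \right)} \right)} - 17784 = \frac{105 - \left(8 - 176\right)}{-111 - 188} - 17784 = \frac{105 + \left(-8 + 176\right)}{-299} - 17784 = - \frac{105 + 168}{299} - 17784 = \left(- \frac{1}{299}\right) 273 - 17784 = - \frac{21}{23} - 17784 = - \frac{409053}{23}$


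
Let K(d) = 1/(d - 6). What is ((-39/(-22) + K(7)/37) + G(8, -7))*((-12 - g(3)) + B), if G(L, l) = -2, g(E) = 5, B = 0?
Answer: 2771/814 ≈ 3.4042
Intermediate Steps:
K(d) = 1/(-6 + d)
((-39/(-22) + K(7)/37) + G(8, -7))*((-12 - g(3)) + B) = ((-39/(-22) + 1/((-6 + 7)*37)) - 2)*((-12 - 1*5) + 0) = ((-39*(-1/22) + (1/37)/1) - 2)*((-12 - 5) + 0) = ((39/22 + 1*(1/37)) - 2)*(-17 + 0) = ((39/22 + 1/37) - 2)*(-17) = (1465/814 - 2)*(-17) = -163/814*(-17) = 2771/814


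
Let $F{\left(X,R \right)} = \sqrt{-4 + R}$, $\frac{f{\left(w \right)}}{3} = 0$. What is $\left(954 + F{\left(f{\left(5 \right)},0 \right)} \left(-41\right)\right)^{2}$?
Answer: $903392 - 156456 i \approx 9.0339 \cdot 10^{5} - 1.5646 \cdot 10^{5} i$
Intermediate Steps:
$f{\left(w \right)} = 0$ ($f{\left(w \right)} = 3 \cdot 0 = 0$)
$\left(954 + F{\left(f{\left(5 \right)},0 \right)} \left(-41\right)\right)^{2} = \left(954 + \sqrt{-4 + 0} \left(-41\right)\right)^{2} = \left(954 + \sqrt{-4} \left(-41\right)\right)^{2} = \left(954 + 2 i \left(-41\right)\right)^{2} = \left(954 - 82 i\right)^{2}$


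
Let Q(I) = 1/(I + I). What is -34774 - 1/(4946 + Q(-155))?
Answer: -53317548776/1533259 ≈ -34774.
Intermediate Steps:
Q(I) = 1/(2*I)
-34774 - 1/(4946 + Q(-155)) = -34774 - 1/(4946 + (½)/(-155)) = -34774 - 1/(4946 + (½)*(-1/155)) = -34774 - 1/(4946 - 1/310) = -34774 - 1/1533259/310 = -34774 - 1*310/1533259 = -34774 - 310/1533259 = -53317548776/1533259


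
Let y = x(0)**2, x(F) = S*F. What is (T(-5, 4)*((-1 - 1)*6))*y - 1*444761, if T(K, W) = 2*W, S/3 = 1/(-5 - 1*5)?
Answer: -444761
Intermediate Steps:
S = -3/10 (S = 3/(-5 - 1*5) = 3/(-5 - 5) = 3/(-10) = 3*(-1/10) = -3/10 ≈ -0.30000)
x(F) = -3*F/10
y = 0 (y = (-3/10*0)**2 = 0**2 = 0)
(T(-5, 4)*((-1 - 1)*6))*y - 1*444761 = ((2*4)*((-1 - 1)*6))*0 - 1*444761 = (8*(-2*6))*0 - 444761 = (8*(-12))*0 - 444761 = -96*0 - 444761 = 0 - 444761 = -444761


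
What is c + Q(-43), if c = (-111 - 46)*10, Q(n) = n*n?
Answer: 279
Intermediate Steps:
Q(n) = n**2
c = -1570 (c = -157*10 = -1570)
c + Q(-43) = -1570 + (-43)**2 = -1570 + 1849 = 279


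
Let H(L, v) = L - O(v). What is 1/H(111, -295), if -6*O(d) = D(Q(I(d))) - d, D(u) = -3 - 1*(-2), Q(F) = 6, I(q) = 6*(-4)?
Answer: 1/160 ≈ 0.0062500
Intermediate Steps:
I(q) = -24
D(u) = -1 (D(u) = -3 + 2 = -1)
O(d) = ⅙ + d/6 (O(d) = -(-1 - d)/6 = ⅙ + d/6)
H(L, v) = -⅙ + L - v/6 (H(L, v) = L - (⅙ + v/6) = L + (-⅙ - v/6) = -⅙ + L - v/6)
1/H(111, -295) = 1/(-⅙ + 111 - ⅙*(-295)) = 1/(-⅙ + 111 + 295/6) = 1/160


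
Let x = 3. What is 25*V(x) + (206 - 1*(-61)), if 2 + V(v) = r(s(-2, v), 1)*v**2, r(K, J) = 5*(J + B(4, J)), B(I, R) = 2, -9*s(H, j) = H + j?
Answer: 3592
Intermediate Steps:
s(H, j) = -H/9 - j/9 (s(H, j) = -(H + j)/9 = -H/9 - j/9)
r(K, J) = 10 + 5*J (r(K, J) = 5*(J + 2) = 5*(2 + J) = 10 + 5*J)
V(v) = -2 + 15*v**2 (V(v) = -2 + (10 + 5*1)*v**2 = -2 + (10 + 5)*v**2 = -2 + 15*v**2)
25*V(x) + (206 - 1*(-61)) = 25*(-2 + 15*3**2) + (206 - 1*(-61)) = 25*(-2 + 15*9) + (206 + 61) = 25*(-2 + 135) + 267 = 25*133 + 267 = 3325 + 267 = 3592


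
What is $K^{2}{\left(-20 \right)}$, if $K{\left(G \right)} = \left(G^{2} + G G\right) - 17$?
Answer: $613089$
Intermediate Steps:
$K{\left(G \right)} = -17 + 2 G^{2}$ ($K{\left(G \right)} = \left(G^{2} + G^{2}\right) - 17 = 2 G^{2} - 17 = -17 + 2 G^{2}$)
$K^{2}{\left(-20 \right)} = \left(-17 + 2 \left(-20\right)^{2}\right)^{2} = \left(-17 + 2 \cdot 400\right)^{2} = \left(-17 + 800\right)^{2} = 783^{2} = 613089$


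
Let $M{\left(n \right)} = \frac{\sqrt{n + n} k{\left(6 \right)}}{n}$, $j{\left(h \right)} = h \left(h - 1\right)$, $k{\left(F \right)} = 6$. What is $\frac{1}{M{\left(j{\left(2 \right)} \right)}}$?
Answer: $\frac{1}{6} \approx 0.16667$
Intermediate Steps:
$j{\left(h \right)} = h \left(-1 + h\right)$
$M{\left(n \right)} = \frac{6 \sqrt{2}}{\sqrt{n}}$ ($M{\left(n \right)} = \frac{\sqrt{n + n} 6}{n} = \frac{\sqrt{2 n} 6}{n} = \frac{\sqrt{2} \sqrt{n} 6}{n} = \frac{6 \sqrt{2} \sqrt{n}}{n} = \frac{6 \sqrt{2}}{\sqrt{n}}$)
$\frac{1}{M{\left(j{\left(2 \right)} \right)}} = \frac{1}{6 \sqrt{2} \frac{1}{\sqrt{2 \left(-1 + 2\right)}}} = \frac{1}{6 \sqrt{2} \frac{1}{\sqrt{2 \cdot 1}}} = \frac{1}{6 \sqrt{2} \frac{1}{\sqrt{2}}} = \frac{1}{6 \sqrt{2} \frac{\sqrt{2}}{2}} = \frac{1}{6}$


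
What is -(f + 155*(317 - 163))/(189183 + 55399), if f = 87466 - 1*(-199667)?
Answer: -311003/244582 ≈ -1.2716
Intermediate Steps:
f = 287133 (f = 87466 + 199667 = 287133)
-(f + 155*(317 - 163))/(189183 + 55399) = -(287133 + 155*(317 - 163))/(189183 + 55399) = -(287133 + 155*154)/244582 = -(287133 + 23870)/244582 = -311003/244582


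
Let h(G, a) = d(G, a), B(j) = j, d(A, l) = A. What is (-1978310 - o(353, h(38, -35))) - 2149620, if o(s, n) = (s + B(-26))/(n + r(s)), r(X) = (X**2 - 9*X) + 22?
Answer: -501510471887/121492 ≈ -4.1279e+6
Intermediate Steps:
h(G, a) = G
r(X) = 22 + X**2 - 9*X
o(s, n) = (-26 + s)/(22 + n + s**2 - 9*s) (o(s, n) = (s - 26)/(n + (22 + s**2 - 9*s)) = (-26 + s)/(22 + n + s**2 - 9*s))
(-1978310 - o(353, h(38, -35))) - 2149620 = (-1978310 - (-26 + 353)/(22 + 38 + 353**2 - 9*353)) - 2149620 = (-1978310 - 327/(22 + 38 + 124609 - 3177)) - 2149620 = (-1978310 - 327/121492) - 2149620 = -240348838847/121492 - 2149620 = -501510471887/121492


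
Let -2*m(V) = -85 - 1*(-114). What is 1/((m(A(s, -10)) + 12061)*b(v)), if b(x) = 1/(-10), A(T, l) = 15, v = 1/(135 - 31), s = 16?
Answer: -20/24093 ≈ -0.00083012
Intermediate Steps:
v = 1/104 ≈ 0.0096154
b(x) = -⅒
m(V) = -29/2 (m(V) = -(-85 - 1*(-114))/2 = -(-85 + 114)/2 = -½*29 = -29/2)
1/((m(A(s, -10)) + 12061)*b(v)) = 1/((-29/2 + 12061)*(-⅒)) = -10/(24093/2) = (2/24093)*(-10) = -20/24093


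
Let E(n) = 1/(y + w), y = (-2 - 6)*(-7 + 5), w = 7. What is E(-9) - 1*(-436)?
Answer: 10029/23 ≈ 436.04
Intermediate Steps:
y = 16 (y = -8*(-2) = 16)
E(n) = 1/23 (E(n) = 1/(16 + 7) = 1/23)
E(-9) - 1*(-436) = 1/23 - 1*(-436) = 1/23 + 436 = 10029/23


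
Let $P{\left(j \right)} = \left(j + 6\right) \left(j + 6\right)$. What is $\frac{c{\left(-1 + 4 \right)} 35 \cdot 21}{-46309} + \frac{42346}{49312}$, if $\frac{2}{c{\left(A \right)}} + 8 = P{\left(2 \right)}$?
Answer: $\frac{979853237}{1141794704} \approx 0.85817$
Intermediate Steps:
$P{\left(j \right)} = \left(6 + j\right)^{2}$ ($P{\left(j \right)} = \left(6 + j\right) \left(6 + j\right) = \left(6 + j\right)^{2}$)
$c{\left(A \right)} = \frac{1}{28}$ ($c{\left(A \right)} = \frac{2}{-8 + \left(6 + 2\right)^{2}} = \frac{2}{-8 + 8^{2}} = \frac{2}{-8 + 64} = \frac{2}{56} = 2 \cdot \frac{1}{56} = \frac{1}{28}$)
$\frac{c{\left(-1 + 4 \right)} 35 \cdot 21}{-46309} + \frac{42346}{49312} = \frac{\frac{1}{28} \cdot 35 \cdot 21}{-46309} + \frac{42346}{49312} = \frac{5}{4} \cdot 21 \left(- \frac{1}{46309}\right) + 42346 \cdot \frac{1}{49312} = \frac{105}{4} \left(- \frac{1}{46309}\right) + \frac{21173}{24656} = - \frac{105}{185236} + \frac{21173}{24656} = \frac{979853237}{1141794704}$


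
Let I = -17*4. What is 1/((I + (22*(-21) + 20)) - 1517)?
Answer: -1/2027 ≈ -0.00049334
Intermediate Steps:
I = -68
1/((I + (22*(-21) + 20)) - 1517) = 1/((-68 + (22*(-21) + 20)) - 1517) = 1/((-68 + (-462 + 20)) - 1517) = 1/((-68 - 442) - 1517) = 1/(-510 - 1517) = 1/(-2027) = -1/2027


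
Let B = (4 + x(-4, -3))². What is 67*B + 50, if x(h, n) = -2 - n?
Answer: 1725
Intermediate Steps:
B = 25 (B = (4 + (-2 - 1*(-3)))² = (4 + (-2 + 3))² = (4 + 1)² = 5² = 25)
67*B + 50 = 67*25 + 50 = 1675 + 50 = 1725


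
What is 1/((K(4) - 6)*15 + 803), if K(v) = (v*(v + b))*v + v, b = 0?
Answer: 1/1733 ≈ 0.00057703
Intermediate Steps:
K(v) = v + v³ (K(v) = (v*(v + 0))*v + v = (v*v)*v + v = v²*v + v = v³ + v = v + v³)
1/((K(4) - 6)*15 + 803) = 1/(((4 + 4³) - 6)*15 + 803) = 1/(((4 + 64) - 6)*15 + 803) = 1/((68 - 6)*15 + 803) = 1/(62*15 + 803) = 1/(930 + 803) = 1/1733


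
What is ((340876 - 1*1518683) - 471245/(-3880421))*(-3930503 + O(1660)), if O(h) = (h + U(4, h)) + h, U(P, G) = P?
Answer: 17948726063377998858/3880421 ≈ 4.6255e+12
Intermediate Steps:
O(h) = 4 + 2*h (O(h) = (h + 4) + h = (4 + h) + h = 4 + 2*h)
((340876 - 1*1518683) - 471245/(-3880421))*(-3930503 + O(1660)) = ((340876 - 1*1518683) - 471245/(-3880421))*(-3930503 + (4 + 2*1660)) = ((340876 - 1518683) - 471245*(-1/3880421))*(-3930503 + (4 + 3320)) = (-1177807 + 471245/3880421)*(-3930503 + 3324) = -4570386545502/3880421*(-3927179) = 17948726063377998858/3880421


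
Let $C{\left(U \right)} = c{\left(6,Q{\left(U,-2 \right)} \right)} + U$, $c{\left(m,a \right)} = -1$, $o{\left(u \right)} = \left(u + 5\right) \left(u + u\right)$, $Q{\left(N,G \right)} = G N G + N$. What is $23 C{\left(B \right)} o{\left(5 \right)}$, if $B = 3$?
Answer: $4600$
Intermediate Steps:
$Q{\left(N,G \right)} = N + N G^{2}$ ($Q{\left(N,G \right)} = N G^{2} + N = N + N G^{2}$)
$o{\left(u \right)} = 2 u \left(5 + u\right)$ ($o{\left(u \right)} = \left(5 + u\right) 2 u = 2 u \left(5 + u\right)$)
$C{\left(U \right)} = -1 + U$
$23 C{\left(B \right)} o{\left(5 \right)} = 23 \left(-1 + 3\right) 2 \cdot 5 \left(5 + 5\right) = 23 \cdot 2 \cdot 2 \cdot 5 \cdot 10 = 46 \cdot 100 = 4600$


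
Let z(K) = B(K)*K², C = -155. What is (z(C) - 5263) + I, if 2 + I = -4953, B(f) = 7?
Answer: 157957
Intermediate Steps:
I = -4955 (I = -2 - 4953 = -4955)
z(K) = 7*K²
(z(C) - 5263) + I = (7*(-155)² - 5263) - 4955 = (7*24025 - 5263) - 4955 = (168175 - 5263) - 4955 = 162912 - 4955 = 157957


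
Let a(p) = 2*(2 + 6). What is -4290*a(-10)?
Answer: -68640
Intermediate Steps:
a(p) = 16 (a(p) = 2*8 = 16)
-4290*a(-10) = -4290*16 = -68640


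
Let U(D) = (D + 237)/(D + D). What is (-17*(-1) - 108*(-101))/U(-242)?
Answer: 1057540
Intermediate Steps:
U(D) = (237 + D)/(2*D) (U(D) = (237 + D)/((2*D)) = (237 + D)*(1/(2*D)) = (237 + D)/(2*D))
(-17*(-1) - 108*(-101))/U(-242) = (-17*(-1) - 108*(-101))/(((½)*(237 - 242)/(-242))) = (17 + 10908)/(((½)*(-1/242)*(-5))) = 10925/(5/484) = 10925*(484/5) = 1057540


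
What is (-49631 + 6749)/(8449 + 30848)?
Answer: -14294/13099 ≈ -1.0912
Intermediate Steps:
(-49631 + 6749)/(8449 + 30848) = -42882/39297 = -42882*1/39297 = -14294/13099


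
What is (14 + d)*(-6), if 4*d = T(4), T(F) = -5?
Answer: -153/2 ≈ -76.500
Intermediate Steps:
d = -5/4 (d = (1/4)*(-5) = -5/4 ≈ -1.2500)
(14 + d)*(-6) = (14 - 5/4)*(-6) = (51/4)*(-6) = -153/2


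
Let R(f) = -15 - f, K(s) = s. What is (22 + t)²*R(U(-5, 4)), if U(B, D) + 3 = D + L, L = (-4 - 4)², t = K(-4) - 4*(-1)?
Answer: -38720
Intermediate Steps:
t = 0 (t = -4 - 4*(-1) = -4 + 4 = 0)
L = 64 (L = (-8)² = 64)
U(B, D) = 61 + D (U(B, D) = -3 + (D + 64) = -3 + (64 + D) = 61 + D)
(22 + t)²*R(U(-5, 4)) = (22 + 0)²*(-15 - (61 + 4)) = 22²*(-15 - 1*65) = 484*(-15 - 65) = 484*(-80) = -38720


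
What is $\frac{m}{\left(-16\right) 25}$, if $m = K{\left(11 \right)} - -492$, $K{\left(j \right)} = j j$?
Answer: $- \frac{613}{400} \approx -1.5325$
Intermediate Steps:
$K{\left(j \right)} = j^{2}$
$m = 613$ ($m = 11^{2} - -492 = 121 + 492 = 613$)
$\frac{m}{\left(-16\right) 25} = \frac{613}{\left(-16\right) 25} = \frac{613}{-400} = 613 \left(- \frac{1}{400}\right) = - \frac{613}{400}$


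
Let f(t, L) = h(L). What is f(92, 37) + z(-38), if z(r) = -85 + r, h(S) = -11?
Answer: -134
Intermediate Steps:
f(t, L) = -11
f(92, 37) + z(-38) = -11 + (-85 - 38) = -11 - 123 = -134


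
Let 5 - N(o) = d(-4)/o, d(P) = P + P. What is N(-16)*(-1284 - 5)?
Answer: -11601/2 ≈ -5800.5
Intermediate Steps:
d(P) = 2*P
N(o) = 5 + 8/o (N(o) = 5 - 2*(-4)/o = 5 - (-8)/o = 5 + 8/o)
N(-16)*(-1284 - 5) = (5 + 8/(-16))*(-1284 - 5) = (5 + 8*(-1/16))*(-1289) = (5 - 1/2)*(-1289) = (9/2)*(-1289) = -11601/2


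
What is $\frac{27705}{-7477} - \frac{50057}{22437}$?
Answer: $- \frac{995893274}{167761449} \approx -5.9364$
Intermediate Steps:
$\frac{27705}{-7477} - \frac{50057}{22437} = 27705 \left(- \frac{1}{7477}\right) - \frac{50057}{22437} = - \frac{27705}{7477} - \frac{50057}{22437} = - \frac{995893274}{167761449}$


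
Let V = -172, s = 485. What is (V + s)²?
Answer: 97969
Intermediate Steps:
(V + s)² = (-172 + 485)² = 313² = 97969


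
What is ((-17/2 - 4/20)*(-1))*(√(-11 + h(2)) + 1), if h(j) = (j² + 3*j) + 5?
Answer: 261/10 ≈ 26.100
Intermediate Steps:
h(j) = 5 + j² + 3*j
((-17/2 - 4/20)*(-1))*(√(-11 + h(2)) + 1) = ((-17/2 - 4/20)*(-1))*(√(-11 + (5 + 2² + 3*2)) + 1) = ((-17*½ - 4*1/20)*(-1))*(√(-11 + (5 + 4 + 6)) + 1) = ((-17/2 - ⅕)*(-1))*(√(-11 + 15) + 1) = (-87/10*(-1))*(√4 + 1) = 87*(2 + 1)/10 = (87/10)*3 = 261/10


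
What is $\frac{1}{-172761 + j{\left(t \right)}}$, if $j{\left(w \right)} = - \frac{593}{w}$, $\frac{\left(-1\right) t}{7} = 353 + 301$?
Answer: $- \frac{4578}{790899265} \approx -5.7883 \cdot 10^{-6}$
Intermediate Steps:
$t = -4578$ ($t = - 7 \left(353 + 301\right) = \left(-7\right) 654 = -4578$)
$\frac{1}{-172761 + j{\left(t \right)}} = \frac{1}{-172761 - \frac{593}{-4578}} = \frac{1}{-172761 - - \frac{593}{4578}} = \frac{1}{-172761 + \frac{593}{4578}} = \frac{1}{- \frac{790899265}{4578}} = - \frac{4578}{790899265}$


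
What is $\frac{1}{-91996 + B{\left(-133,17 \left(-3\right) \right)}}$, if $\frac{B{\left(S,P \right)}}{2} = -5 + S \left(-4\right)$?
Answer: $- \frac{1}{90942} \approx -1.0996 \cdot 10^{-5}$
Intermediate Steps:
$B{\left(S,P \right)} = -10 - 8 S$ ($B{\left(S,P \right)} = 2 \left(-5 + S \left(-4\right)\right) = 2 \left(-5 - 4 S\right) = -10 - 8 S$)
$\frac{1}{-91996 + B{\left(-133,17 \left(-3\right) \right)}} = \frac{1}{-91996 - -1054} = \frac{1}{-91996 + \left(-10 + 1064\right)} = \frac{1}{-91996 + 1054} = \frac{1}{-90942} = - \frac{1}{90942}$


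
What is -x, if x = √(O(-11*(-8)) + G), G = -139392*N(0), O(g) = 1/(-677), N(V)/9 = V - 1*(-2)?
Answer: -7*I*√23468839349/677 ≈ -1584.0*I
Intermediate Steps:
N(V) = 18 + 9*V (N(V) = 9*(V - 1*(-2)) = 9*(V + 2) = 9*(2 + V) = 18 + 9*V)
O(g) = -1/677
G = -2509056 (G = -139392*(18 + 9*0) = -139392*(18 + 0) = -139392*18 = -2509056)
x = 7*I*√23468839349/677 (x = √(-1/677 - 2509056) = √(-1698630913/677) = 7*I*√23468839349/677 ≈ 1584.0*I)
-x = -7*I*√23468839349/677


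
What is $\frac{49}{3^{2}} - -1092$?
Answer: $\frac{9877}{9} \approx 1097.4$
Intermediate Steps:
$\frac{49}{3^{2}} - -1092 = \frac{49}{9} + 1092 = \frac{9877}{9}$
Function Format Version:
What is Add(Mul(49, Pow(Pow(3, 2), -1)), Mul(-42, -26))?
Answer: Rational(9877, 9) ≈ 1097.4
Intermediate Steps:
Add(Mul(49, Pow(Pow(3, 2), -1)), Mul(-42, -26)) = Add(Mul(49, Pow(9, -1)), 1092) = Add(Mul(49, Rational(1, 9)), 1092) = Add(Rational(49, 9), 1092) = Rational(9877, 9)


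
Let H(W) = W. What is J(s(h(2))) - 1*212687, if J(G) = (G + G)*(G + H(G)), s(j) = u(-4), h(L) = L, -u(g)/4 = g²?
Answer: -196303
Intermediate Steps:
u(g) = -4*g²
s(j) = -64 (s(j) = -4*(-4)² = -4*16 = -64)
J(G) = 4*G² (J(G) = (G + G)*(G + G) = (2*G)*(2*G) = 4*G²)
J(s(h(2))) - 1*212687 = 4*(-64)² - 1*212687 = 4*4096 - 212687 = 16384 - 212687 = -196303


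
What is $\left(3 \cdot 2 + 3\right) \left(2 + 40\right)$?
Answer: $378$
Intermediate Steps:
$\left(3 \cdot 2 + 3\right) \left(2 + 40\right) = \left(6 + 3\right) 42 = 9 \cdot 42 = 378$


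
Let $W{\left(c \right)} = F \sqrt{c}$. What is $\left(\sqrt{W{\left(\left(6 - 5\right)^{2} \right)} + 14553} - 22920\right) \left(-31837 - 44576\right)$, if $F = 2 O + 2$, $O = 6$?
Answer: $1751385960 - 76413 \sqrt{14567} \approx 1.7422 \cdot 10^{9}$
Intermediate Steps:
$F = 14$ ($F = 2 \cdot 6 + 2 = 12 + 2 = 14$)
$W{\left(c \right)} = 14 \sqrt{c}$
$\left(\sqrt{W{\left(\left(6 - 5\right)^{2} \right)} + 14553} - 22920\right) \left(-31837 - 44576\right) = \left(\sqrt{14 \sqrt{\left(6 - 5\right)^{2}} + 14553} - 22920\right) \left(-31837 - 44576\right) = \left(\sqrt{14 \sqrt{1^{2}} + 14553} - 22920\right) \left(-76413\right) = \left(\sqrt{14 \sqrt{1} + 14553} - 22920\right) \left(-76413\right) = \left(\sqrt{14 \cdot 1 + 14553} - 22920\right) \left(-76413\right) = \left(\sqrt{14 + 14553} - 22920\right) \left(-76413\right) = \left(\sqrt{14567} - 22920\right) \left(-76413\right) = \left(-22920 + \sqrt{14567}\right) \left(-76413\right) = 1751385960 - 76413 \sqrt{14567}$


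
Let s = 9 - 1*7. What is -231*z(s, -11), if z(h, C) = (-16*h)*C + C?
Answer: -78771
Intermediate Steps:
s = 2 (s = 9 - 7 = 2)
z(h, C) = C - 16*C*h (z(h, C) = -16*C*h + C = C - 16*C*h)
-231*z(s, -11) = -(-2541)*(1 - 16*2) = -(-2541)*(1 - 32) = -(-2541)*(-31) = -231*341 = -78771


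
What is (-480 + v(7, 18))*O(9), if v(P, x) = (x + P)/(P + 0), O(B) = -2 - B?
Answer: 36685/7 ≈ 5240.7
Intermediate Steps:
v(P, x) = (P + x)/P
(-480 + v(7, 18))*O(9) = (-480 + (7 + 18)/7)*(-2 - 1*9) = (-480 + (1/7)*25)*(-2 - 9) = (-480 + 25/7)*(-11) = -3335/7*(-11) = 36685/7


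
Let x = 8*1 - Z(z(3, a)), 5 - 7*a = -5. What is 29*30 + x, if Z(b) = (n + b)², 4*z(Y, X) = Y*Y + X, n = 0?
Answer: 683023/784 ≈ 871.20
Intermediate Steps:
a = 10/7 (a = 5/7 - ⅐*(-5) = 5/7 + 5/7 = 10/7 ≈ 1.4286)
z(Y, X) = X/4 + Y²/4 (z(Y, X) = (Y*Y + X)/4 = (Y² + X)/4 = (X + Y²)/4 = X/4 + Y²/4)
Z(b) = b² (Z(b) = (0 + b)² = b²)
x = 943/784 (x = 8*1 - ((¼)*(10/7) + (¼)*3²)² = 8 - (5/14 + (¼)*9)² = 8 - (5/14 + 9/4)² = 8 - (73/28)² = 8 - 1*5329/784 = 8 - 5329/784 = 943/784 ≈ 1.2028)
29*30 + x = 29*30 + 943/784 = 870 + 943/784 = 683023/784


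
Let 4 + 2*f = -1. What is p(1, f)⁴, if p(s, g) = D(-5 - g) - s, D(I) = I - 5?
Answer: 83521/16 ≈ 5220.1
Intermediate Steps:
D(I) = -5 + I
f = -5/2 (f = -2 + (½)*(-1) = -2 - ½ = -5/2 ≈ -2.5000)
p(s, g) = -10 - g - s (p(s, g) = (-5 + (-5 - g)) - s = (-10 - g) - s = -10 - g - s)
p(1, f)⁴ = (-10 - 1*(-5/2) - 1*1)⁴ = (-10 + 5/2 - 1)⁴ = (-17/2)⁴ = 83521/16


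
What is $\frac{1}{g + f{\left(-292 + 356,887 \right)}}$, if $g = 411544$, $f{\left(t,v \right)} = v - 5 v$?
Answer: $\frac{1}{407996} \approx 2.451 \cdot 10^{-6}$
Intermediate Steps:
$f{\left(t,v \right)} = - 4 v$
$\frac{1}{g + f{\left(-292 + 356,887 \right)}} = \frac{1}{411544 - 3548} = \frac{1}{407996}$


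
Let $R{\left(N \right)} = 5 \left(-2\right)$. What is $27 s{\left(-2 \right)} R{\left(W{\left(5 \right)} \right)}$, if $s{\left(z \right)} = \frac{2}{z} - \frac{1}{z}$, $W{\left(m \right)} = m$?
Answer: $135$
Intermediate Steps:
$R{\left(N \right)} = -10$
$s{\left(z \right)} = \frac{1}{z}$
$27 s{\left(-2 \right)} R{\left(W{\left(5 \right)} \right)} = \frac{27}{-2} \left(-10\right) = 27 \left(- \frac{1}{2}\right) \left(-10\right) = \left(- \frac{27}{2}\right) \left(-10\right) = 135$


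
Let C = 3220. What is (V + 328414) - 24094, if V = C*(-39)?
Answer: 178740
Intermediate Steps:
V = -125580 (V = 3220*(-39) = -125580)
(V + 328414) - 24094 = (-125580 + 328414) - 24094 = 202834 - 24094 = 178740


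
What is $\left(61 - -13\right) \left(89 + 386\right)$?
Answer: $35150$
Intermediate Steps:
$\left(61 - -13\right) \left(89 + 386\right) = \left(61 + 13\right) 475 = 74 \cdot 475 = 35150$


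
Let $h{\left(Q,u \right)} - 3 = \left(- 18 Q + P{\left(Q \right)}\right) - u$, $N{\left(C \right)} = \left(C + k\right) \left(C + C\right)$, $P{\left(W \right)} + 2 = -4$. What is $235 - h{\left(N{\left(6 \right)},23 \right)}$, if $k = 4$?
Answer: $2421$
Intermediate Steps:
$P{\left(W \right)} = -6$ ($P{\left(W \right)} = -2 - 4 = -6$)
$N{\left(C \right)} = 2 C \left(4 + C\right)$ ($N{\left(C \right)} = \left(C + 4\right) \left(C + C\right) = \left(4 + C\right) 2 C = 2 C \left(4 + C\right)$)
$h{\left(Q,u \right)} = -3 - u - 18 Q$ ($h{\left(Q,u \right)} = 3 - \left(6 + u + 18 Q\right) = -3 - u - 18 Q$)
$235 - h{\left(N{\left(6 \right)},23 \right)} = 235 - \left(-3 - 23 - 18 \cdot 2 \cdot 6 \left(4 + 6\right)\right) = 235 - \left(-3 - 23 - 18 \cdot 2 \cdot 6 \cdot 10\right) = 235 - \left(-3 - 23 - 2160\right) = 235 - -2186 = 235 + 2186 = 2421$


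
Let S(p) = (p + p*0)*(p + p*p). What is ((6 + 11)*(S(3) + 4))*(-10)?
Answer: -6800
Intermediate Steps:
S(p) = p*(p + p²) (S(p) = (p + 0)*(p + p²) = p*(p + p²))
((6 + 11)*(S(3) + 4))*(-10) = ((6 + 11)*(3²*(1 + 3) + 4))*(-10) = (17*(9*4 + 4))*(-10) = (17*(36 + 4))*(-10) = (17*40)*(-10) = 680*(-10) = -6800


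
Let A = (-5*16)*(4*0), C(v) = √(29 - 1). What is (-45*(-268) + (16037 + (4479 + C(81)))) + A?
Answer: 32576 + 2*√7 ≈ 32581.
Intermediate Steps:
C(v) = 2*√7 (C(v) = √28 = 2*√7)
A = 0 (A = -80*0 = 0)
(-45*(-268) + (16037 + (4479 + C(81)))) + A = (-45*(-268) + (16037 + (4479 + 2*√7))) + 0 = (12060 + (20516 + 2*√7)) + 0 = (32576 + 2*√7) + 0 = 32576 + 2*√7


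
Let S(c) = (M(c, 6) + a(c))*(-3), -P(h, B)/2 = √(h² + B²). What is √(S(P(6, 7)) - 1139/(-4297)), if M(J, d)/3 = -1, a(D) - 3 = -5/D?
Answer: √(5657791148 - 1883349318*√85)/146098 ≈ 0.74055*I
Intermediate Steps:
a(D) = 3 - 5/D
M(J, d) = -3 (M(J, d) = 3*(-1) = -3)
P(h, B) = -2*√(B² + h²) (P(h, B) = -2*√(h² + B²) = -2*√(B² + h²))
S(c) = 15/c (S(c) = (-3 + (3 - 5/c))*(-3) = -5/c*(-3) = 15/c)
√(S(P(6, 7)) - 1139/(-4297)) = √(15/((-2*√(7² + 6²))) - 1139/(-4297)) = √(15/((-2*√(49 + 36))) - 1139*(-1/4297)) = √(15/((-2*√85)) + 1139/4297) = √(15*(-√85/170) + 1139/4297) = √(-3*√85/34 + 1139/4297) = √(1139/4297 - 3*√85/34)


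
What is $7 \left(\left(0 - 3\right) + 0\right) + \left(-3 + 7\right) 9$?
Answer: $15$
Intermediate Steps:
$7 \left(\left(0 - 3\right) + 0\right) + \left(-3 + 7\right) 9 = 7 \left(-3 + 0\right) + 4 \cdot 9 = 7 \left(-3\right) + 36 = -21 + 36 = 15$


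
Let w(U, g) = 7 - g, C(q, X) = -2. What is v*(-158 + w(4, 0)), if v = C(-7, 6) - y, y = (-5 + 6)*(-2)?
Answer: 0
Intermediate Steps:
y = -2 (y = 1*(-2) = -2)
v = 0 (v = -2 - 1*(-2) = -2 + 2 = 0)
v*(-158 + w(4, 0)) = 0*(-158 + (7 - 1*0)) = 0*(-158 + (7 + 0)) = 0*(-158 + 7) = 0*(-151) = 0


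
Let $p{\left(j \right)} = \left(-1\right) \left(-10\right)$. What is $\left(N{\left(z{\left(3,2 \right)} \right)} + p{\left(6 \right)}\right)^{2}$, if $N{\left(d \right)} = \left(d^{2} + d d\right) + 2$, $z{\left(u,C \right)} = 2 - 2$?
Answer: $144$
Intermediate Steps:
$p{\left(j \right)} = 10$
$z{\left(u,C \right)} = 0$ ($z{\left(u,C \right)} = 2 - 2 = 0$)
$N{\left(d \right)} = 2 + 2 d^{2}$ ($N{\left(d \right)} = \left(d^{2} + d^{2}\right) + 2 = 2 d^{2} + 2 = 2 + 2 d^{2}$)
$\left(N{\left(z{\left(3,2 \right)} \right)} + p{\left(6 \right)}\right)^{2} = \left(\left(2 + 2 \cdot 0^{2}\right) + 10\right)^{2} = \left(\left(2 + 2 \cdot 0\right) + 10\right)^{2} = \left(\left(2 + 0\right) + 10\right)^{2} = \left(2 + 10\right)^{2} = 12^{2} = 144$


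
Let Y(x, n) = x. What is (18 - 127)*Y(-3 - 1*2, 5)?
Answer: 545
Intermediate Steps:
(18 - 127)*Y(-3 - 1*2, 5) = (18 - 127)*(-3 - 1*2) = -109*(-3 - 2) = -109*(-5) = 545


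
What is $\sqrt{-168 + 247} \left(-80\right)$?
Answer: $- 80 \sqrt{79} \approx -711.06$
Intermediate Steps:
$\sqrt{-168 + 247} \left(-80\right) = \sqrt{79} \left(-80\right) = - 80 \sqrt{79}$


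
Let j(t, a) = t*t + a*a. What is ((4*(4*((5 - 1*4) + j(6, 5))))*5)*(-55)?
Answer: -272800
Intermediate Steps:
j(t, a) = a² + t² (j(t, a) = t² + a² = a² + t²)
((4*(4*((5 - 1*4) + j(6, 5))))*5)*(-55) = ((4*(4*((5 - 1*4) + (5² + 6²))))*5)*(-55) = ((4*(4*((5 - 4) + (25 + 36))))*5)*(-55) = ((4*(4*(1 + 61)))*5)*(-55) = ((4*(4*62))*5)*(-55) = ((4*248)*5)*(-55) = (992*5)*(-55) = 4960*(-55) = -272800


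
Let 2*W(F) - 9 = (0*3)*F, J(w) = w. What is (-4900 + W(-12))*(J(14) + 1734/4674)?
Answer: -109610245/1558 ≈ -70353.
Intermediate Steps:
W(F) = 9/2 (W(F) = 9/2 + ((0*3)*F)/2 = 9/2 + (0*F)/2 = 9/2 + (½)*0 = 9/2 + 0 = 9/2)
(-4900 + W(-12))*(J(14) + 1734/4674) = (-4900 + 9/2)*(14 + 1734/4674) = -9791*(14 + 1734*(1/4674))/2 = -9791*(14 + 289/779)/2 = -9791/2*11195/779 = -109610245/1558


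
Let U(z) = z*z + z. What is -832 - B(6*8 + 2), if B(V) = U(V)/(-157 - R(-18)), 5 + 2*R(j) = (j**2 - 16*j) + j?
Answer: -248732/301 ≈ -826.35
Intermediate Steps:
R(j) = -5/2 + j**2/2 - 15*j/2 (R(j) = -5/2 + ((j**2 - 16*j) + j)/2 = -5/2 + (j**2 - 15*j)/2 = -5/2 + (j**2/2 - 15*j/2) = -5/2 + j**2/2 - 15*j/2)
U(z) = z + z**2 (U(z) = z**2 + z = z + z**2)
B(V) = -2*V*(1 + V)/903 (B(V) = (V*(1 + V))/(-157 - (-5/2 + (1/2)*(-18)**2 - 15/2*(-18))) = (V*(1 + V))/(-157 - (-5/2 + (1/2)*324 + 135)) = (V*(1 + V))/(-157 - (-5/2 + 162 + 135)) = (V*(1 + V))/(-157 - 1*589/2) = (V*(1 + V))/(-157 - 589/2) = (V*(1 + V))/(-903/2) = (V*(1 + V))*(-2/903) = -2*V*(1 + V)/903)
-832 - B(6*8 + 2) = -832 - (-2)*(6*8 + 2)*(1 + (6*8 + 2))/903 = -832 - (-2)*(48 + 2)*(1 + (48 + 2))/903 = -832 - (-2)*50*(1 + 50)/903 = -832 - (-2)*50*51/903 = -832 - 1*(-1700/301) = -832 + 1700/301 = -248732/301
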